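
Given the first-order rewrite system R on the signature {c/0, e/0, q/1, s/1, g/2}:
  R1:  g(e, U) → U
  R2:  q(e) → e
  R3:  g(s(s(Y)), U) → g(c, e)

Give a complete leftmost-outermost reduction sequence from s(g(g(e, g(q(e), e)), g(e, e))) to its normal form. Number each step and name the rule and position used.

s(e)

1. s(g(g(e, g(q(e), e)), g(e, e)))  →  s(g(g(q(e), e), g(e, e)))   [R1 at 1.1]
2. s(g(g(q(e), e), g(e, e)))  →  s(g(g(e, e), g(e, e)))   [R2 at 1.1.1]
3. s(g(g(e, e), g(e, e)))  →  s(g(e, g(e, e)))   [R1 at 1.1]
4. s(g(e, g(e, e)))  →  s(g(e, e))   [R1 at 1]
5. s(g(e, e))  →  s(e)   [R1 at 1]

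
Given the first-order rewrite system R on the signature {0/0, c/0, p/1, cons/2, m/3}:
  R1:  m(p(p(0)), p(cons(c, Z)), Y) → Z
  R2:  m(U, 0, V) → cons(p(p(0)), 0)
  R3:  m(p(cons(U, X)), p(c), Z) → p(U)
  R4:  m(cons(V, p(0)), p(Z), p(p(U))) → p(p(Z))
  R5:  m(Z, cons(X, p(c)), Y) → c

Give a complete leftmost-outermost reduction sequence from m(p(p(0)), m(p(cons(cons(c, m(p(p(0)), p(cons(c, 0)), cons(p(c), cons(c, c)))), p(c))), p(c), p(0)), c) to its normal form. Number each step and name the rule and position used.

0

1. m(p(p(0)), m(p(cons(cons(c, m(p(p(0)), p(cons(c, 0)), cons(p(c), cons(c, c)))), p(c))), p(c), p(0)), c)  →  m(p(p(0)), p(cons(c, m(p(p(0)), p(cons(c, 0)), cons(p(c), cons(c, c))))), c)   [R3 at 2]
2. m(p(p(0)), p(cons(c, m(p(p(0)), p(cons(c, 0)), cons(p(c), cons(c, c))))), c)  →  m(p(p(0)), p(cons(c, 0)), cons(p(c), cons(c, c)))   [R1 at ε]
3. m(p(p(0)), p(cons(c, 0)), cons(p(c), cons(c, c)))  →  0   [R1 at ε]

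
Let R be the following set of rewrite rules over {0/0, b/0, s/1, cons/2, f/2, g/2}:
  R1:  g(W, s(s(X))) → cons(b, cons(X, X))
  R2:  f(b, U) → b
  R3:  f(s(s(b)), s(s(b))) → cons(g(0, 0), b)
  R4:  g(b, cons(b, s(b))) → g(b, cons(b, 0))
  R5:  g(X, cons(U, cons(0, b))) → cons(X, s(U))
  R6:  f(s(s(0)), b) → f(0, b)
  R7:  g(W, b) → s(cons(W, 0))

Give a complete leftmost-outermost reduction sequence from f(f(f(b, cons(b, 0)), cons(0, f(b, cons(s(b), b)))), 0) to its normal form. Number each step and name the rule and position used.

1. f(f(f(b, cons(b, 0)), cons(0, f(b, cons(s(b), b)))), 0)  →  f(f(b, cons(0, f(b, cons(s(b), b)))), 0)   [R2 at 1.1]
2. f(f(b, cons(0, f(b, cons(s(b), b)))), 0)  →  f(b, 0)   [R2 at 1]
3. f(b, 0)  →  b   [R2 at ε]

b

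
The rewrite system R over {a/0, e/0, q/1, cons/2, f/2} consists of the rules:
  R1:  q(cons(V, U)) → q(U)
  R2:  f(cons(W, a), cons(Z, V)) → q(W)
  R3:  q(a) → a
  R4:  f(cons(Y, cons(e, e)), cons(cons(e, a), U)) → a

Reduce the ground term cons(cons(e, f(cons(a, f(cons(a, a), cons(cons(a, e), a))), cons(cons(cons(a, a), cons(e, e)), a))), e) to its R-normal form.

1. cons(cons(e, f(cons(a, f(cons(a, a), cons(cons(a, e), a))), cons(cons(cons(a, a), cons(e, e)), a))), e)  →  cons(cons(e, f(cons(a, q(a)), cons(cons(cons(a, a), cons(e, e)), a))), e)   [R2 at 1.2.1.2]
2. cons(cons(e, f(cons(a, q(a)), cons(cons(cons(a, a), cons(e, e)), a))), e)  →  cons(cons(e, f(cons(a, a), cons(cons(cons(a, a), cons(e, e)), a))), e)   [R3 at 1.2.1.2]
3. cons(cons(e, f(cons(a, a), cons(cons(cons(a, a), cons(e, e)), a))), e)  →  cons(cons(e, q(a)), e)   [R2 at 1.2]
4. cons(cons(e, q(a)), e)  →  cons(cons(e, a), e)   [R3 at 1.2]

cons(cons(e, a), e)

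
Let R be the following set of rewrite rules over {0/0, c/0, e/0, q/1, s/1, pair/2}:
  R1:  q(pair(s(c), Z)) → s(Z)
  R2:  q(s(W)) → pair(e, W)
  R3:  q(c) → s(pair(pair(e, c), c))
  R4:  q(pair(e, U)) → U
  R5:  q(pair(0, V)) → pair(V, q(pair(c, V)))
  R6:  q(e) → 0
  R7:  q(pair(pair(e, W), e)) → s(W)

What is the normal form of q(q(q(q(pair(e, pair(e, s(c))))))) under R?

c

1. q(q(q(q(pair(e, pair(e, s(c)))))))  →  q(q(q(pair(e, s(c)))))   [R4 at 1.1.1]
2. q(q(q(pair(e, s(c)))))  →  q(q(s(c)))   [R4 at 1.1]
3. q(q(s(c)))  →  q(pair(e, c))   [R2 at 1]
4. q(pair(e, c))  →  c   [R4 at ε]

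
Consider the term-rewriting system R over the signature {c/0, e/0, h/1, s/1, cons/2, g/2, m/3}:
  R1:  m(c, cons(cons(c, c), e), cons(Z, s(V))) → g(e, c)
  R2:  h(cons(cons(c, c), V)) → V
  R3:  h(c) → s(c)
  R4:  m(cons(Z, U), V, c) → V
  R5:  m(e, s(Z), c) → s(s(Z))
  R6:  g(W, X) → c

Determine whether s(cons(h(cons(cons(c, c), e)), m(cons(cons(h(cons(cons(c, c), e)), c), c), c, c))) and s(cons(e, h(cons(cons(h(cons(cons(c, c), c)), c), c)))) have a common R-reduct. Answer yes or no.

yes — NF(t₁) = s(cons(e, c)), NF(t₂) = s(cons(e, c))

Reduce t₁ = s(cons(h(cons(cons(c, c), e)), m(cons(cons(h(cons(cons(c, c), e)), c), c), c, c))):
1. s(cons(h(cons(cons(c, c), e)), m(cons(cons(h(cons(cons(c, c), e)), c), c), c, c)))  →  s(cons(e, m(cons(cons(h(cons(cons(c, c), e)), c), c), c, c)))   [R2 at 1.1]
2. s(cons(e, m(cons(cons(h(cons(cons(c, c), e)), c), c), c, c)))  →  s(cons(e, c))   [R4 at 1.2]

Reduce t₂ = s(cons(e, h(cons(cons(h(cons(cons(c, c), c)), c), c)))):
1. s(cons(e, h(cons(cons(h(cons(cons(c, c), c)), c), c))))  →  s(cons(e, h(cons(cons(c, c), c))))   [R2 at 1.2.1.1.1]
2. s(cons(e, h(cons(cons(c, c), c))))  →  s(cons(e, c))   [R2 at 1.2]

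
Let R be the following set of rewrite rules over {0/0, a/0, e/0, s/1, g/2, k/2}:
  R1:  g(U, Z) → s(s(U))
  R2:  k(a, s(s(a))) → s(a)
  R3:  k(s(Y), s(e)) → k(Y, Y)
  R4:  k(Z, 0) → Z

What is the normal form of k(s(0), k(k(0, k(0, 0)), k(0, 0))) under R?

1. k(s(0), k(k(0, k(0, 0)), k(0, 0)))  →  k(s(0), k(k(0, 0), k(0, 0)))   [R4 at 2.1.2]
2. k(s(0), k(k(0, 0), k(0, 0)))  →  k(s(0), k(0, k(0, 0)))   [R4 at 2.1]
3. k(s(0), k(0, k(0, 0)))  →  k(s(0), k(0, 0))   [R4 at 2.2]
4. k(s(0), k(0, 0))  →  k(s(0), 0)   [R4 at 2]
5. k(s(0), 0)  →  s(0)   [R4 at ε]

s(0)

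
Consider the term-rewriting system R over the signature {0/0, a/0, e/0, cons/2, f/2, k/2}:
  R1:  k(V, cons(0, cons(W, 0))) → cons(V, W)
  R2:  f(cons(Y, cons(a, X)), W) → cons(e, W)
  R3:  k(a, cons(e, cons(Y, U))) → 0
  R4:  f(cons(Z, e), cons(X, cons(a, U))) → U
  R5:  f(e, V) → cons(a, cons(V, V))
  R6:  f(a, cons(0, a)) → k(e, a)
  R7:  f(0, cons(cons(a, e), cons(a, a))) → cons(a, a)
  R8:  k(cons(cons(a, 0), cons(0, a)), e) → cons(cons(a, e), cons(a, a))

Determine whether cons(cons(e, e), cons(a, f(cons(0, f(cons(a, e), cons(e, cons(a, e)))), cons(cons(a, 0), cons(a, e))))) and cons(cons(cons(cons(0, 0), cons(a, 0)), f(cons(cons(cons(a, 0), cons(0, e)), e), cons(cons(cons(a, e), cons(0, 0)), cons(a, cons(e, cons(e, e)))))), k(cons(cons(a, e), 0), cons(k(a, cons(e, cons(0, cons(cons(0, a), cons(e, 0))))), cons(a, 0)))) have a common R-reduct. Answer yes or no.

Reduce t₁ = cons(cons(e, e), cons(a, f(cons(0, f(cons(a, e), cons(e, cons(a, e)))), cons(cons(a, 0), cons(a, e))))):
1. cons(cons(e, e), cons(a, f(cons(0, f(cons(a, e), cons(e, cons(a, e)))), cons(cons(a, 0), cons(a, e)))))  →  cons(cons(e, e), cons(a, f(cons(0, e), cons(cons(a, 0), cons(a, e)))))   [R4 at 2.2.1.2]
2. cons(cons(e, e), cons(a, f(cons(0, e), cons(cons(a, 0), cons(a, e)))))  →  cons(cons(e, e), cons(a, e))   [R4 at 2.2]

Reduce t₂ = cons(cons(cons(cons(0, 0), cons(a, 0)), f(cons(cons(cons(a, 0), cons(0, e)), e), cons(cons(cons(a, e), cons(0, 0)), cons(a, cons(e, cons(e, e)))))), k(cons(cons(a, e), 0), cons(k(a, cons(e, cons(0, cons(cons(0, a), cons(e, 0))))), cons(a, 0)))):
1. cons(cons(cons(cons(0, 0), cons(a, 0)), f(cons(cons(cons(a, 0), cons(0, e)), e), cons(cons(cons(a, e), cons(0, 0)), cons(a, cons(e, cons(e, e)))))), k(cons(cons(a, e), 0), cons(k(a, cons(e, cons(0, cons(cons(0, a), cons(e, 0))))), cons(a, 0))))  →  cons(cons(cons(cons(0, 0), cons(a, 0)), cons(e, cons(e, e))), k(cons(cons(a, e), 0), cons(k(a, cons(e, cons(0, cons(cons(0, a), cons(e, 0))))), cons(a, 0))))   [R4 at 1.2]
2. cons(cons(cons(cons(0, 0), cons(a, 0)), cons(e, cons(e, e))), k(cons(cons(a, e), 0), cons(k(a, cons(e, cons(0, cons(cons(0, a), cons(e, 0))))), cons(a, 0))))  →  cons(cons(cons(cons(0, 0), cons(a, 0)), cons(e, cons(e, e))), k(cons(cons(a, e), 0), cons(0, cons(a, 0))))   [R3 at 2.2.1]
3. cons(cons(cons(cons(0, 0), cons(a, 0)), cons(e, cons(e, e))), k(cons(cons(a, e), 0), cons(0, cons(a, 0))))  →  cons(cons(cons(cons(0, 0), cons(a, 0)), cons(e, cons(e, e))), cons(cons(cons(a, e), 0), a))   [R1 at 2]

no — NF(t₁) = cons(cons(e, e), cons(a, e)), NF(t₂) = cons(cons(cons(cons(0, 0), cons(a, 0)), cons(e, cons(e, e))), cons(cons(cons(a, e), 0), a))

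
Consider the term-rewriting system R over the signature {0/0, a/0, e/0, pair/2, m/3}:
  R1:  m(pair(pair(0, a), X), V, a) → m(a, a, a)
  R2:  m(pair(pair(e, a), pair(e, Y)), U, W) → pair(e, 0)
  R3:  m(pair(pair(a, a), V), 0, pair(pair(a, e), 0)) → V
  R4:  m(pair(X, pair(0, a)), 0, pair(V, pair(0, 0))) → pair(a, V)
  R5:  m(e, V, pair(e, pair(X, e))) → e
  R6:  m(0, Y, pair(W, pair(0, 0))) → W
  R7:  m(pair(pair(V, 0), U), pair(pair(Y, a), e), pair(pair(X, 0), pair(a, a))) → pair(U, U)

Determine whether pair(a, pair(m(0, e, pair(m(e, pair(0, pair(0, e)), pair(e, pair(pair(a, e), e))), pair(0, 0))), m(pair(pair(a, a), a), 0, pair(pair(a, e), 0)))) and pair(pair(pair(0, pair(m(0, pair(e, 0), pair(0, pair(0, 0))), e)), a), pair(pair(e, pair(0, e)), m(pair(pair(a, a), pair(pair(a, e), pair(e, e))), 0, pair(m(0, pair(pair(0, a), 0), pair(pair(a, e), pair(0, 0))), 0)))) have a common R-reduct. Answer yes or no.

no — NF(t₁) = pair(a, pair(e, a)), NF(t₂) = pair(pair(pair(0, pair(0, e)), a), pair(pair(e, pair(0, e)), pair(pair(a, e), pair(e, e))))

Reduce t₁ = pair(a, pair(m(0, e, pair(m(e, pair(0, pair(0, e)), pair(e, pair(pair(a, e), e))), pair(0, 0))), m(pair(pair(a, a), a), 0, pair(pair(a, e), 0)))):
1. pair(a, pair(m(0, e, pair(m(e, pair(0, pair(0, e)), pair(e, pair(pair(a, e), e))), pair(0, 0))), m(pair(pair(a, a), a), 0, pair(pair(a, e), 0))))  →  pair(a, pair(m(e, pair(0, pair(0, e)), pair(e, pair(pair(a, e), e))), m(pair(pair(a, a), a), 0, pair(pair(a, e), 0))))   [R6 at 2.1]
2. pair(a, pair(m(e, pair(0, pair(0, e)), pair(e, pair(pair(a, e), e))), m(pair(pair(a, a), a), 0, pair(pair(a, e), 0))))  →  pair(a, pair(e, m(pair(pair(a, a), a), 0, pair(pair(a, e), 0))))   [R5 at 2.1]
3. pair(a, pair(e, m(pair(pair(a, a), a), 0, pair(pair(a, e), 0))))  →  pair(a, pair(e, a))   [R3 at 2.2]

Reduce t₂ = pair(pair(pair(0, pair(m(0, pair(e, 0), pair(0, pair(0, 0))), e)), a), pair(pair(e, pair(0, e)), m(pair(pair(a, a), pair(pair(a, e), pair(e, e))), 0, pair(m(0, pair(pair(0, a), 0), pair(pair(a, e), pair(0, 0))), 0)))):
1. pair(pair(pair(0, pair(m(0, pair(e, 0), pair(0, pair(0, 0))), e)), a), pair(pair(e, pair(0, e)), m(pair(pair(a, a), pair(pair(a, e), pair(e, e))), 0, pair(m(0, pair(pair(0, a), 0), pair(pair(a, e), pair(0, 0))), 0))))  →  pair(pair(pair(0, pair(0, e)), a), pair(pair(e, pair(0, e)), m(pair(pair(a, a), pair(pair(a, e), pair(e, e))), 0, pair(m(0, pair(pair(0, a), 0), pair(pair(a, e), pair(0, 0))), 0))))   [R6 at 1.1.2.1]
2. pair(pair(pair(0, pair(0, e)), a), pair(pair(e, pair(0, e)), m(pair(pair(a, a), pair(pair(a, e), pair(e, e))), 0, pair(m(0, pair(pair(0, a), 0), pair(pair(a, e), pair(0, 0))), 0))))  →  pair(pair(pair(0, pair(0, e)), a), pair(pair(e, pair(0, e)), m(pair(pair(a, a), pair(pair(a, e), pair(e, e))), 0, pair(pair(a, e), 0))))   [R6 at 2.2.3.1]
3. pair(pair(pair(0, pair(0, e)), a), pair(pair(e, pair(0, e)), m(pair(pair(a, a), pair(pair(a, e), pair(e, e))), 0, pair(pair(a, e), 0))))  →  pair(pair(pair(0, pair(0, e)), a), pair(pair(e, pair(0, e)), pair(pair(a, e), pair(e, e))))   [R3 at 2.2]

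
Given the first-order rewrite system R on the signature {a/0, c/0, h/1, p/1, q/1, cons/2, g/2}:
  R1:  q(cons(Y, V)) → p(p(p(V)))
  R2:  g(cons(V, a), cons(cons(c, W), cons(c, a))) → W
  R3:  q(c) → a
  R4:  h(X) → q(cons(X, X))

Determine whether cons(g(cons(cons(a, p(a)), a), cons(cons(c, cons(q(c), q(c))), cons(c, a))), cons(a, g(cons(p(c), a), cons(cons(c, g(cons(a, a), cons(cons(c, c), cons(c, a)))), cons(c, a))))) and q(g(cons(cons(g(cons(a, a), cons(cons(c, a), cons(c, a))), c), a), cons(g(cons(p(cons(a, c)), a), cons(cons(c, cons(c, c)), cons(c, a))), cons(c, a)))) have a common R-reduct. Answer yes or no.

no — NF(t₁) = cons(cons(a, a), cons(a, c)), NF(t₂) = a

Reduce t₁ = cons(g(cons(cons(a, p(a)), a), cons(cons(c, cons(q(c), q(c))), cons(c, a))), cons(a, g(cons(p(c), a), cons(cons(c, g(cons(a, a), cons(cons(c, c), cons(c, a)))), cons(c, a))))):
1. cons(g(cons(cons(a, p(a)), a), cons(cons(c, cons(q(c), q(c))), cons(c, a))), cons(a, g(cons(p(c), a), cons(cons(c, g(cons(a, a), cons(cons(c, c), cons(c, a)))), cons(c, a)))))  →  cons(cons(q(c), q(c)), cons(a, g(cons(p(c), a), cons(cons(c, g(cons(a, a), cons(cons(c, c), cons(c, a)))), cons(c, a)))))   [R2 at 1]
2. cons(cons(q(c), q(c)), cons(a, g(cons(p(c), a), cons(cons(c, g(cons(a, a), cons(cons(c, c), cons(c, a)))), cons(c, a)))))  →  cons(cons(a, q(c)), cons(a, g(cons(p(c), a), cons(cons(c, g(cons(a, a), cons(cons(c, c), cons(c, a)))), cons(c, a)))))   [R3 at 1.1]
3. cons(cons(a, q(c)), cons(a, g(cons(p(c), a), cons(cons(c, g(cons(a, a), cons(cons(c, c), cons(c, a)))), cons(c, a)))))  →  cons(cons(a, a), cons(a, g(cons(p(c), a), cons(cons(c, g(cons(a, a), cons(cons(c, c), cons(c, a)))), cons(c, a)))))   [R3 at 1.2]
4. cons(cons(a, a), cons(a, g(cons(p(c), a), cons(cons(c, g(cons(a, a), cons(cons(c, c), cons(c, a)))), cons(c, a)))))  →  cons(cons(a, a), cons(a, g(cons(a, a), cons(cons(c, c), cons(c, a)))))   [R2 at 2.2]
5. cons(cons(a, a), cons(a, g(cons(a, a), cons(cons(c, c), cons(c, a)))))  →  cons(cons(a, a), cons(a, c))   [R2 at 2.2]

Reduce t₂ = q(g(cons(cons(g(cons(a, a), cons(cons(c, a), cons(c, a))), c), a), cons(g(cons(p(cons(a, c)), a), cons(cons(c, cons(c, c)), cons(c, a))), cons(c, a)))):
1. q(g(cons(cons(g(cons(a, a), cons(cons(c, a), cons(c, a))), c), a), cons(g(cons(p(cons(a, c)), a), cons(cons(c, cons(c, c)), cons(c, a))), cons(c, a))))  →  q(g(cons(cons(a, c), a), cons(g(cons(p(cons(a, c)), a), cons(cons(c, cons(c, c)), cons(c, a))), cons(c, a))))   [R2 at 1.1.1.1]
2. q(g(cons(cons(a, c), a), cons(g(cons(p(cons(a, c)), a), cons(cons(c, cons(c, c)), cons(c, a))), cons(c, a))))  →  q(g(cons(cons(a, c), a), cons(cons(c, c), cons(c, a))))   [R2 at 1.2.1]
3. q(g(cons(cons(a, c), a), cons(cons(c, c), cons(c, a))))  →  q(c)   [R2 at 1]
4. q(c)  →  a   [R3 at ε]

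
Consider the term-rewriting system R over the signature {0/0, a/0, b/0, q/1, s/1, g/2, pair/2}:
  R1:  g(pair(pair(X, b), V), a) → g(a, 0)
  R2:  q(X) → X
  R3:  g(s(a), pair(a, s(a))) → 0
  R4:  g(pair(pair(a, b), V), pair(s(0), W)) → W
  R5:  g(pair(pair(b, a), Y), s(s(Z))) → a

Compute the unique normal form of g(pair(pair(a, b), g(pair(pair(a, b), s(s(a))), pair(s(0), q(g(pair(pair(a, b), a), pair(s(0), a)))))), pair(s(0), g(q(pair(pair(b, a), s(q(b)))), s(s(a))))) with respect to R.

1. g(pair(pair(a, b), g(pair(pair(a, b), s(s(a))), pair(s(0), q(g(pair(pair(a, b), a), pair(s(0), a)))))), pair(s(0), g(q(pair(pair(b, a), s(q(b)))), s(s(a)))))  →  g(q(pair(pair(b, a), s(q(b)))), s(s(a)))   [R4 at ε]
2. g(q(pair(pair(b, a), s(q(b)))), s(s(a)))  →  g(pair(pair(b, a), s(q(b))), s(s(a)))   [R2 at 1]
3. g(pair(pair(b, a), s(q(b))), s(s(a)))  →  a   [R5 at ε]

a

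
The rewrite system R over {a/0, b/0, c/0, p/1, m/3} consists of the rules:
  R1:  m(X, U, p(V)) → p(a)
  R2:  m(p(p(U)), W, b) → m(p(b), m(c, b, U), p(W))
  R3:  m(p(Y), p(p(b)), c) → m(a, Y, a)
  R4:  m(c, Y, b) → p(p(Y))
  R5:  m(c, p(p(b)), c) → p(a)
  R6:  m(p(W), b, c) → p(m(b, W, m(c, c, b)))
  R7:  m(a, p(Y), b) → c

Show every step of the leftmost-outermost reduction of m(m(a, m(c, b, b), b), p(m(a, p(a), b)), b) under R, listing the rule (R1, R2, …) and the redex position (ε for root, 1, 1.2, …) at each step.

p(p(p(c)))

1. m(m(a, m(c, b, b), b), p(m(a, p(a), b)), b)  →  m(m(a, p(p(b)), b), p(m(a, p(a), b)), b)   [R4 at 1.2]
2. m(m(a, p(p(b)), b), p(m(a, p(a), b)), b)  →  m(c, p(m(a, p(a), b)), b)   [R7 at 1]
3. m(c, p(m(a, p(a), b)), b)  →  p(p(p(m(a, p(a), b))))   [R4 at ε]
4. p(p(p(m(a, p(a), b))))  →  p(p(p(c)))   [R7 at 1.1.1]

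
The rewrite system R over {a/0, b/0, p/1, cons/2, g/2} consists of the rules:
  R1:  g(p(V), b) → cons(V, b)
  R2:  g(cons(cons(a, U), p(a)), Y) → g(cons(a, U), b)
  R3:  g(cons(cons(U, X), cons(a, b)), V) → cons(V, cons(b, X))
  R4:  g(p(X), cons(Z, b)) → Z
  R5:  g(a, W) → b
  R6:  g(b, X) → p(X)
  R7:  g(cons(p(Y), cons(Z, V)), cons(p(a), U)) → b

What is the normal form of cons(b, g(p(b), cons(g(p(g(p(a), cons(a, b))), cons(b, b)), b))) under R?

cons(b, b)

1. cons(b, g(p(b), cons(g(p(g(p(a), cons(a, b))), cons(b, b)), b)))  →  cons(b, g(p(g(p(a), cons(a, b))), cons(b, b)))   [R4 at 2]
2. cons(b, g(p(g(p(a), cons(a, b))), cons(b, b)))  →  cons(b, b)   [R4 at 2]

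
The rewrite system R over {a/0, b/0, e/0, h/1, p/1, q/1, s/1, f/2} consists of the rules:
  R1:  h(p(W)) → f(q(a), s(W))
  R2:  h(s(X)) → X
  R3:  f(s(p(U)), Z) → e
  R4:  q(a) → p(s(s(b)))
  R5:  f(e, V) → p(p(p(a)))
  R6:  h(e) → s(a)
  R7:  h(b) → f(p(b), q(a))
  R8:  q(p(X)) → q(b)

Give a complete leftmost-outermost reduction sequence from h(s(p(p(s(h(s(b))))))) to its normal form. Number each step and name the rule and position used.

p(p(s(b)))

1. h(s(p(p(s(h(s(b)))))))  →  p(p(s(h(s(b)))))   [R2 at ε]
2. p(p(s(h(s(b)))))  →  p(p(s(b)))   [R2 at 1.1.1]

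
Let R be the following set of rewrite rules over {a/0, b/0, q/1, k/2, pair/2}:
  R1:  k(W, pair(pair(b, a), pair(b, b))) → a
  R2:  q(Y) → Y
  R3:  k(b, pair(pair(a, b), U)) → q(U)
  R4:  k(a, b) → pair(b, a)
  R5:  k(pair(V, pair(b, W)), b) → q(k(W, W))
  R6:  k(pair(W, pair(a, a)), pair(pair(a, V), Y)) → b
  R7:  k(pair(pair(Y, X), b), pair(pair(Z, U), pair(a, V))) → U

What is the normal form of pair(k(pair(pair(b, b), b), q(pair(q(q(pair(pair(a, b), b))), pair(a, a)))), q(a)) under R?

pair(b, a)

1. pair(k(pair(pair(b, b), b), q(pair(q(q(pair(pair(a, b), b))), pair(a, a)))), q(a))  →  pair(k(pair(pair(b, b), b), pair(q(q(pair(pair(a, b), b))), pair(a, a))), q(a))   [R2 at 1.2]
2. pair(k(pair(pair(b, b), b), pair(q(q(pair(pair(a, b), b))), pair(a, a))), q(a))  →  pair(k(pair(pair(b, b), b), pair(q(pair(pair(a, b), b)), pair(a, a))), q(a))   [R2 at 1.2.1]
3. pair(k(pair(pair(b, b), b), pair(q(pair(pair(a, b), b)), pair(a, a))), q(a))  →  pair(k(pair(pair(b, b), b), pair(pair(pair(a, b), b), pair(a, a))), q(a))   [R2 at 1.2.1]
4. pair(k(pair(pair(b, b), b), pair(pair(pair(a, b), b), pair(a, a))), q(a))  →  pair(b, q(a))   [R7 at 1]
5. pair(b, q(a))  →  pair(b, a)   [R2 at 2]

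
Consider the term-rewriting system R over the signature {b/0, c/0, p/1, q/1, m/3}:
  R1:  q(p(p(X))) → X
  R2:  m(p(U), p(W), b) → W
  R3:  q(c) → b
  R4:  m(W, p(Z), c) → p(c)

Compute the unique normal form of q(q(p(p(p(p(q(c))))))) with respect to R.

1. q(q(p(p(p(p(q(c)))))))  →  q(p(p(q(c))))   [R1 at 1]
2. q(p(p(q(c))))  →  q(c)   [R1 at ε]
3. q(c)  →  b   [R3 at ε]

b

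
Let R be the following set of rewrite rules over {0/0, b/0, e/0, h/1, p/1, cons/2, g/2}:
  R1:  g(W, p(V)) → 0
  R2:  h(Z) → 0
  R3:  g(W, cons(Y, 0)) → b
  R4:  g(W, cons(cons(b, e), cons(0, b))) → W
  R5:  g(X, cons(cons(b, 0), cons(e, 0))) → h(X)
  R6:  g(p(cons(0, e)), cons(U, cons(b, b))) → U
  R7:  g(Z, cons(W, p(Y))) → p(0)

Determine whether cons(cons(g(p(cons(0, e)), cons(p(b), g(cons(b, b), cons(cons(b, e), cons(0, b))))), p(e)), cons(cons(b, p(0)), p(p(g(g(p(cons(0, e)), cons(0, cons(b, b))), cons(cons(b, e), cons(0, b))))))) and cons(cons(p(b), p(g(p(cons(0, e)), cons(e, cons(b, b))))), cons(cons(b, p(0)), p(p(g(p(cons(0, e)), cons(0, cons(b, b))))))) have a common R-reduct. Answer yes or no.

Reduce t₁ = cons(cons(g(p(cons(0, e)), cons(p(b), g(cons(b, b), cons(cons(b, e), cons(0, b))))), p(e)), cons(cons(b, p(0)), p(p(g(g(p(cons(0, e)), cons(0, cons(b, b))), cons(cons(b, e), cons(0, b))))))):
1. cons(cons(g(p(cons(0, e)), cons(p(b), g(cons(b, b), cons(cons(b, e), cons(0, b))))), p(e)), cons(cons(b, p(0)), p(p(g(g(p(cons(0, e)), cons(0, cons(b, b))), cons(cons(b, e), cons(0, b)))))))  →  cons(cons(g(p(cons(0, e)), cons(p(b), cons(b, b))), p(e)), cons(cons(b, p(0)), p(p(g(g(p(cons(0, e)), cons(0, cons(b, b))), cons(cons(b, e), cons(0, b)))))))   [R4 at 1.1.2.2]
2. cons(cons(g(p(cons(0, e)), cons(p(b), cons(b, b))), p(e)), cons(cons(b, p(0)), p(p(g(g(p(cons(0, e)), cons(0, cons(b, b))), cons(cons(b, e), cons(0, b)))))))  →  cons(cons(p(b), p(e)), cons(cons(b, p(0)), p(p(g(g(p(cons(0, e)), cons(0, cons(b, b))), cons(cons(b, e), cons(0, b)))))))   [R6 at 1.1]
3. cons(cons(p(b), p(e)), cons(cons(b, p(0)), p(p(g(g(p(cons(0, e)), cons(0, cons(b, b))), cons(cons(b, e), cons(0, b)))))))  →  cons(cons(p(b), p(e)), cons(cons(b, p(0)), p(p(g(p(cons(0, e)), cons(0, cons(b, b)))))))   [R4 at 2.2.1.1]
4. cons(cons(p(b), p(e)), cons(cons(b, p(0)), p(p(g(p(cons(0, e)), cons(0, cons(b, b)))))))  →  cons(cons(p(b), p(e)), cons(cons(b, p(0)), p(p(0))))   [R6 at 2.2.1.1]

Reduce t₂ = cons(cons(p(b), p(g(p(cons(0, e)), cons(e, cons(b, b))))), cons(cons(b, p(0)), p(p(g(p(cons(0, e)), cons(0, cons(b, b))))))):
1. cons(cons(p(b), p(g(p(cons(0, e)), cons(e, cons(b, b))))), cons(cons(b, p(0)), p(p(g(p(cons(0, e)), cons(0, cons(b, b)))))))  →  cons(cons(p(b), p(e)), cons(cons(b, p(0)), p(p(g(p(cons(0, e)), cons(0, cons(b, b)))))))   [R6 at 1.2.1]
2. cons(cons(p(b), p(e)), cons(cons(b, p(0)), p(p(g(p(cons(0, e)), cons(0, cons(b, b)))))))  →  cons(cons(p(b), p(e)), cons(cons(b, p(0)), p(p(0))))   [R6 at 2.2.1.1]

yes — NF(t₁) = cons(cons(p(b), p(e)), cons(cons(b, p(0)), p(p(0)))), NF(t₂) = cons(cons(p(b), p(e)), cons(cons(b, p(0)), p(p(0))))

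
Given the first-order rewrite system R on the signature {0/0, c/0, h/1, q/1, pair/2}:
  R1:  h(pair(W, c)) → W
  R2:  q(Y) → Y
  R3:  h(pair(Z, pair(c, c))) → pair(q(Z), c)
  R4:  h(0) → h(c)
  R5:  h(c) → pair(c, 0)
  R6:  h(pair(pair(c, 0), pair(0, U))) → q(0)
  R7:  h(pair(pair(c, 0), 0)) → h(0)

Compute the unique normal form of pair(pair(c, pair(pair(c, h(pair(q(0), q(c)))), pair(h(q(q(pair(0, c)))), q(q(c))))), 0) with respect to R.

1. pair(pair(c, pair(pair(c, h(pair(q(0), q(c)))), pair(h(q(q(pair(0, c)))), q(q(c))))), 0)  →  pair(pair(c, pair(pair(c, h(pair(0, q(c)))), pair(h(q(q(pair(0, c)))), q(q(c))))), 0)   [R2 at 1.2.1.2.1.1]
2. pair(pair(c, pair(pair(c, h(pair(0, q(c)))), pair(h(q(q(pair(0, c)))), q(q(c))))), 0)  →  pair(pair(c, pair(pair(c, h(pair(0, c))), pair(h(q(q(pair(0, c)))), q(q(c))))), 0)   [R2 at 1.2.1.2.1.2]
3. pair(pair(c, pair(pair(c, h(pair(0, c))), pair(h(q(q(pair(0, c)))), q(q(c))))), 0)  →  pair(pair(c, pair(pair(c, 0), pair(h(q(q(pair(0, c)))), q(q(c))))), 0)   [R1 at 1.2.1.2]
4. pair(pair(c, pair(pair(c, 0), pair(h(q(q(pair(0, c)))), q(q(c))))), 0)  →  pair(pair(c, pair(pair(c, 0), pair(h(q(pair(0, c))), q(q(c))))), 0)   [R2 at 1.2.2.1.1]
5. pair(pair(c, pair(pair(c, 0), pair(h(q(pair(0, c))), q(q(c))))), 0)  →  pair(pair(c, pair(pair(c, 0), pair(h(pair(0, c)), q(q(c))))), 0)   [R2 at 1.2.2.1.1]
6. pair(pair(c, pair(pair(c, 0), pair(h(pair(0, c)), q(q(c))))), 0)  →  pair(pair(c, pair(pair(c, 0), pair(0, q(q(c))))), 0)   [R1 at 1.2.2.1]
7. pair(pair(c, pair(pair(c, 0), pair(0, q(q(c))))), 0)  →  pair(pair(c, pair(pair(c, 0), pair(0, q(c)))), 0)   [R2 at 1.2.2.2]
8. pair(pair(c, pair(pair(c, 0), pair(0, q(c)))), 0)  →  pair(pair(c, pair(pair(c, 0), pair(0, c))), 0)   [R2 at 1.2.2.2]

pair(pair(c, pair(pair(c, 0), pair(0, c))), 0)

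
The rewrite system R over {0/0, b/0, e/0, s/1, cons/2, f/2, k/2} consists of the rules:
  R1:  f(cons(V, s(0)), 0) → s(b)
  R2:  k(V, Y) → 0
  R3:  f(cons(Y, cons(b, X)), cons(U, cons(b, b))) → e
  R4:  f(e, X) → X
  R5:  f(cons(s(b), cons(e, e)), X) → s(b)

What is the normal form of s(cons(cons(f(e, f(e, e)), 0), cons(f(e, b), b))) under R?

1. s(cons(cons(f(e, f(e, e)), 0), cons(f(e, b), b)))  →  s(cons(cons(f(e, e), 0), cons(f(e, b), b)))   [R4 at 1.1.1]
2. s(cons(cons(f(e, e), 0), cons(f(e, b), b)))  →  s(cons(cons(e, 0), cons(f(e, b), b)))   [R4 at 1.1.1]
3. s(cons(cons(e, 0), cons(f(e, b), b)))  →  s(cons(cons(e, 0), cons(b, b)))   [R4 at 1.2.1]

s(cons(cons(e, 0), cons(b, b)))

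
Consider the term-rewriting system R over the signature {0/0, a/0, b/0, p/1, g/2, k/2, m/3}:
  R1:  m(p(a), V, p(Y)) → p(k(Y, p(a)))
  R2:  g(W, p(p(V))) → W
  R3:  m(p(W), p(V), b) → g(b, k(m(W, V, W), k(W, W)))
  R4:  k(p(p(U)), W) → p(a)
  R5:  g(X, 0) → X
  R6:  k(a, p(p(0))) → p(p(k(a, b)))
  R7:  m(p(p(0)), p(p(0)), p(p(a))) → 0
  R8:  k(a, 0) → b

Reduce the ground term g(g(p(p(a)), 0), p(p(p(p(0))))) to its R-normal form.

1. g(g(p(p(a)), 0), p(p(p(p(0)))))  →  g(p(p(a)), 0)   [R2 at ε]
2. g(p(p(a)), 0)  →  p(p(a))   [R5 at ε]

p(p(a))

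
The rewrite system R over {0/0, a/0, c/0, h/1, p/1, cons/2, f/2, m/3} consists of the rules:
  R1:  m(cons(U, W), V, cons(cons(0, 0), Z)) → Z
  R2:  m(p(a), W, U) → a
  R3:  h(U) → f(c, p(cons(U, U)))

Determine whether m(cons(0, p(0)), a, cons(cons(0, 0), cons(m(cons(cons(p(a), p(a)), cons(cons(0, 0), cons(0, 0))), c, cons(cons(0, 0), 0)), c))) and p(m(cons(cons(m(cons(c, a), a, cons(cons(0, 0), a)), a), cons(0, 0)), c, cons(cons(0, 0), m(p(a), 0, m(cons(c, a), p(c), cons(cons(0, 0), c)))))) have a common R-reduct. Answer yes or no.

Reduce t₁ = m(cons(0, p(0)), a, cons(cons(0, 0), cons(m(cons(cons(p(a), p(a)), cons(cons(0, 0), cons(0, 0))), c, cons(cons(0, 0), 0)), c))):
1. m(cons(0, p(0)), a, cons(cons(0, 0), cons(m(cons(cons(p(a), p(a)), cons(cons(0, 0), cons(0, 0))), c, cons(cons(0, 0), 0)), c)))  →  cons(m(cons(cons(p(a), p(a)), cons(cons(0, 0), cons(0, 0))), c, cons(cons(0, 0), 0)), c)   [R1 at ε]
2. cons(m(cons(cons(p(a), p(a)), cons(cons(0, 0), cons(0, 0))), c, cons(cons(0, 0), 0)), c)  →  cons(0, c)   [R1 at 1]

Reduce t₂ = p(m(cons(cons(m(cons(c, a), a, cons(cons(0, 0), a)), a), cons(0, 0)), c, cons(cons(0, 0), m(p(a), 0, m(cons(c, a), p(c), cons(cons(0, 0), c)))))):
1. p(m(cons(cons(m(cons(c, a), a, cons(cons(0, 0), a)), a), cons(0, 0)), c, cons(cons(0, 0), m(p(a), 0, m(cons(c, a), p(c), cons(cons(0, 0), c))))))  →  p(m(p(a), 0, m(cons(c, a), p(c), cons(cons(0, 0), c))))   [R1 at 1]
2. p(m(p(a), 0, m(cons(c, a), p(c), cons(cons(0, 0), c))))  →  p(a)   [R2 at 1]

no — NF(t₁) = cons(0, c), NF(t₂) = p(a)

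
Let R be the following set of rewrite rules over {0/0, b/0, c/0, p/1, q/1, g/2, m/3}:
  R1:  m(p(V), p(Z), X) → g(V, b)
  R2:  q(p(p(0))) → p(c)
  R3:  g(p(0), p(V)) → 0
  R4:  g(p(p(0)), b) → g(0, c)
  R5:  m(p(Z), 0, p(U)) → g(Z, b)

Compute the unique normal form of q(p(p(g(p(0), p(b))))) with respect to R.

1. q(p(p(g(p(0), p(b)))))  →  q(p(p(0)))   [R3 at 1.1.1]
2. q(p(p(0)))  →  p(c)   [R2 at ε]

p(c)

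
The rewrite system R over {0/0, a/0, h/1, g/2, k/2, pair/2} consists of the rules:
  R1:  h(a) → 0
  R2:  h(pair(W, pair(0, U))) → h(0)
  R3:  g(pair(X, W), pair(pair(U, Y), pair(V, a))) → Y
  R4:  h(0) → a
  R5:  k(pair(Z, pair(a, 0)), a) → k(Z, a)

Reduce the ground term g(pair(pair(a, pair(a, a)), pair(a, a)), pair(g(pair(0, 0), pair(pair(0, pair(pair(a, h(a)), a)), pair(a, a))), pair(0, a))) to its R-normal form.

1. g(pair(pair(a, pair(a, a)), pair(a, a)), pair(g(pair(0, 0), pair(pair(0, pair(pair(a, h(a)), a)), pair(a, a))), pair(0, a)))  →  g(pair(pair(a, pair(a, a)), pair(a, a)), pair(pair(pair(a, h(a)), a), pair(0, a)))   [R3 at 2.1]
2. g(pair(pair(a, pair(a, a)), pair(a, a)), pair(pair(pair(a, h(a)), a), pair(0, a)))  →  a   [R3 at ε]

a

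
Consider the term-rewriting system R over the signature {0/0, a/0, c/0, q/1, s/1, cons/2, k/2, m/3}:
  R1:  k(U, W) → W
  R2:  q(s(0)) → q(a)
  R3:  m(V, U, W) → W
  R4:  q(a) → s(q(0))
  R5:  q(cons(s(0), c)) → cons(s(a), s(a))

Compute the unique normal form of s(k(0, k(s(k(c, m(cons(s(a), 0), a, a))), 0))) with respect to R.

1. s(k(0, k(s(k(c, m(cons(s(a), 0), a, a))), 0)))  →  s(k(s(k(c, m(cons(s(a), 0), a, a))), 0))   [R1 at 1]
2. s(k(s(k(c, m(cons(s(a), 0), a, a))), 0))  →  s(0)   [R1 at 1]

s(0)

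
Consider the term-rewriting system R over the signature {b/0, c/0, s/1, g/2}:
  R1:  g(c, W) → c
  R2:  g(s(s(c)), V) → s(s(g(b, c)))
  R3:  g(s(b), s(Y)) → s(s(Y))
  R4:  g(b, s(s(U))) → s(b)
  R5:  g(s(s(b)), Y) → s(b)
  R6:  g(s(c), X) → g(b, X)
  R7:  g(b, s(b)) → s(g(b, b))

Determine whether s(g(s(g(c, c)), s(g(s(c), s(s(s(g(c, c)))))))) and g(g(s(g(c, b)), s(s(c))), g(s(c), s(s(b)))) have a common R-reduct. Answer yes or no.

yes — NF(t₁) = s(s(b)), NF(t₂) = s(s(b))

Reduce t₁ = s(g(s(g(c, c)), s(g(s(c), s(s(s(g(c, c)))))))):
1. s(g(s(g(c, c)), s(g(s(c), s(s(s(g(c, c))))))))  →  s(g(s(c), s(g(s(c), s(s(s(g(c, c))))))))   [R1 at 1.1.1]
2. s(g(s(c), s(g(s(c), s(s(s(g(c, c))))))))  →  s(g(b, s(g(s(c), s(s(s(g(c, c))))))))   [R6 at 1]
3. s(g(b, s(g(s(c), s(s(s(g(c, c))))))))  →  s(g(b, s(g(b, s(s(s(g(c, c))))))))   [R6 at 1.2.1]
4. s(g(b, s(g(b, s(s(s(g(c, c))))))))  →  s(g(b, s(s(b))))   [R4 at 1.2.1]
5. s(g(b, s(s(b))))  →  s(s(b))   [R4 at 1]

Reduce t₂ = g(g(s(g(c, b)), s(s(c))), g(s(c), s(s(b)))):
1. g(g(s(g(c, b)), s(s(c))), g(s(c), s(s(b))))  →  g(g(s(c), s(s(c))), g(s(c), s(s(b))))   [R1 at 1.1.1]
2. g(g(s(c), s(s(c))), g(s(c), s(s(b))))  →  g(g(b, s(s(c))), g(s(c), s(s(b))))   [R6 at 1]
3. g(g(b, s(s(c))), g(s(c), s(s(b))))  →  g(s(b), g(s(c), s(s(b))))   [R4 at 1]
4. g(s(b), g(s(c), s(s(b))))  →  g(s(b), g(b, s(s(b))))   [R6 at 2]
5. g(s(b), g(b, s(s(b))))  →  g(s(b), s(b))   [R4 at 2]
6. g(s(b), s(b))  →  s(s(b))   [R3 at ε]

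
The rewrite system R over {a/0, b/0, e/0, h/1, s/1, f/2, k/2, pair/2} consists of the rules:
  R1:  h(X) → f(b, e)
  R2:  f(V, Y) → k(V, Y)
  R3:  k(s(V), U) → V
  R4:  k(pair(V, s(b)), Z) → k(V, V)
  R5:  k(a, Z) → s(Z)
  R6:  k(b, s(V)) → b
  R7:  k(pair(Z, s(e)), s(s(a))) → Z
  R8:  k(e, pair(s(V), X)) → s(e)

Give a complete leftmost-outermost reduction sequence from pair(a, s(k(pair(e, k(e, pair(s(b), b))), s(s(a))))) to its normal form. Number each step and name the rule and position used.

pair(a, s(e))

1. pair(a, s(k(pair(e, k(e, pair(s(b), b))), s(s(a)))))  →  pair(a, s(k(pair(e, s(e)), s(s(a)))))   [R8 at 2.1.1.2]
2. pair(a, s(k(pair(e, s(e)), s(s(a)))))  →  pair(a, s(e))   [R7 at 2.1]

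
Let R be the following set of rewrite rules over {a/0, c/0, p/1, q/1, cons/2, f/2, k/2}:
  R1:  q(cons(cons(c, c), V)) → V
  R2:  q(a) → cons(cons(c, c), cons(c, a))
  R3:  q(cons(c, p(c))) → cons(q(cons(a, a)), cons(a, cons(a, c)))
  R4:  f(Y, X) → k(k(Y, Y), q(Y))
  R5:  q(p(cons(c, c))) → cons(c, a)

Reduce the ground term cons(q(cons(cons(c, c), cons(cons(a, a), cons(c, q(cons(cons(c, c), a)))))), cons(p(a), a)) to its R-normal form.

1. cons(q(cons(cons(c, c), cons(cons(a, a), cons(c, q(cons(cons(c, c), a)))))), cons(p(a), a))  →  cons(cons(cons(a, a), cons(c, q(cons(cons(c, c), a)))), cons(p(a), a))   [R1 at 1]
2. cons(cons(cons(a, a), cons(c, q(cons(cons(c, c), a)))), cons(p(a), a))  →  cons(cons(cons(a, a), cons(c, a)), cons(p(a), a))   [R1 at 1.2.2]

cons(cons(cons(a, a), cons(c, a)), cons(p(a), a))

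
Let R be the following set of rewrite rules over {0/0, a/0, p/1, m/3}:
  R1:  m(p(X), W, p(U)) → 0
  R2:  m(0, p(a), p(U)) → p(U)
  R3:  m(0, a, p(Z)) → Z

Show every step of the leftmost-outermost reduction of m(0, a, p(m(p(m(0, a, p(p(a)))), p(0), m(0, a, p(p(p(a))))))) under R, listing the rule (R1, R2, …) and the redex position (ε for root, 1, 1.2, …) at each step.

1. m(0, a, p(m(p(m(0, a, p(p(a)))), p(0), m(0, a, p(p(p(a)))))))  →  m(p(m(0, a, p(p(a)))), p(0), m(0, a, p(p(p(a)))))   [R3 at ε]
2. m(p(m(0, a, p(p(a)))), p(0), m(0, a, p(p(p(a)))))  →  m(p(p(a)), p(0), m(0, a, p(p(p(a)))))   [R3 at 1.1]
3. m(p(p(a)), p(0), m(0, a, p(p(p(a)))))  →  m(p(p(a)), p(0), p(p(a)))   [R3 at 3]
4. m(p(p(a)), p(0), p(p(a)))  →  0   [R1 at ε]

0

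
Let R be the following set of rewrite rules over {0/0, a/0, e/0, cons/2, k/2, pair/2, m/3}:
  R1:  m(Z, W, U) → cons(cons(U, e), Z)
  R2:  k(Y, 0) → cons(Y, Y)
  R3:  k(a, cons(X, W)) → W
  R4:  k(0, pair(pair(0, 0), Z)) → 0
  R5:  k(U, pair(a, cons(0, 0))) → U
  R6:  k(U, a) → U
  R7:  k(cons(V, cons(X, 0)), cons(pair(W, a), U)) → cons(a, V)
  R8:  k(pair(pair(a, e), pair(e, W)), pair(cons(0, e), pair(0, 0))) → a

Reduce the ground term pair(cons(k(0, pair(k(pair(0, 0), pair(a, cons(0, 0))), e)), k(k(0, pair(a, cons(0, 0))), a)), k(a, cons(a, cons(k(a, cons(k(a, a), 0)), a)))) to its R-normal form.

pair(cons(0, 0), cons(0, a))

1. pair(cons(k(0, pair(k(pair(0, 0), pair(a, cons(0, 0))), e)), k(k(0, pair(a, cons(0, 0))), a)), k(a, cons(a, cons(k(a, cons(k(a, a), 0)), a))))  →  pair(cons(k(0, pair(pair(0, 0), e)), k(k(0, pair(a, cons(0, 0))), a)), k(a, cons(a, cons(k(a, cons(k(a, a), 0)), a))))   [R5 at 1.1.2.1]
2. pair(cons(k(0, pair(pair(0, 0), e)), k(k(0, pair(a, cons(0, 0))), a)), k(a, cons(a, cons(k(a, cons(k(a, a), 0)), a))))  →  pair(cons(0, k(k(0, pair(a, cons(0, 0))), a)), k(a, cons(a, cons(k(a, cons(k(a, a), 0)), a))))   [R4 at 1.1]
3. pair(cons(0, k(k(0, pair(a, cons(0, 0))), a)), k(a, cons(a, cons(k(a, cons(k(a, a), 0)), a))))  →  pair(cons(0, k(0, pair(a, cons(0, 0)))), k(a, cons(a, cons(k(a, cons(k(a, a), 0)), a))))   [R6 at 1.2]
4. pair(cons(0, k(0, pair(a, cons(0, 0)))), k(a, cons(a, cons(k(a, cons(k(a, a), 0)), a))))  →  pair(cons(0, 0), k(a, cons(a, cons(k(a, cons(k(a, a), 0)), a))))   [R5 at 1.2]
5. pair(cons(0, 0), k(a, cons(a, cons(k(a, cons(k(a, a), 0)), a))))  →  pair(cons(0, 0), cons(k(a, cons(k(a, a), 0)), a))   [R3 at 2]
6. pair(cons(0, 0), cons(k(a, cons(k(a, a), 0)), a))  →  pair(cons(0, 0), cons(0, a))   [R3 at 2.1]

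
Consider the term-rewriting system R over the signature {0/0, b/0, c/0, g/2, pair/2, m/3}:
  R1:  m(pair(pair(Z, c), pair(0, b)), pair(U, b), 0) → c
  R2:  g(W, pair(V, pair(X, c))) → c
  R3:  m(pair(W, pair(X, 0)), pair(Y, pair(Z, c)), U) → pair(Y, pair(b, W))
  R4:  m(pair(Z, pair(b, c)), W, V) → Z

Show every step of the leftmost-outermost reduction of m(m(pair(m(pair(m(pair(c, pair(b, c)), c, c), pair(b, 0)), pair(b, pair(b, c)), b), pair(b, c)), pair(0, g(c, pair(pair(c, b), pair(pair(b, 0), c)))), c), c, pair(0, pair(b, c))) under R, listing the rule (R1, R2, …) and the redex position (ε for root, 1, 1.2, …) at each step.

b

1. m(m(pair(m(pair(m(pair(c, pair(b, c)), c, c), pair(b, 0)), pair(b, pair(b, c)), b), pair(b, c)), pair(0, g(c, pair(pair(c, b), pair(pair(b, 0), c)))), c), c, pair(0, pair(b, c)))  →  m(m(pair(m(pair(c, pair(b, c)), c, c), pair(b, 0)), pair(b, pair(b, c)), b), c, pair(0, pair(b, c)))   [R4 at 1]
2. m(m(pair(m(pair(c, pair(b, c)), c, c), pair(b, 0)), pair(b, pair(b, c)), b), c, pair(0, pair(b, c)))  →  m(pair(b, pair(b, m(pair(c, pair(b, c)), c, c))), c, pair(0, pair(b, c)))   [R3 at 1]
3. m(pair(b, pair(b, m(pair(c, pair(b, c)), c, c))), c, pair(0, pair(b, c)))  →  m(pair(b, pair(b, c)), c, pair(0, pair(b, c)))   [R4 at 1.2.2]
4. m(pair(b, pair(b, c)), c, pair(0, pair(b, c)))  →  b   [R4 at ε]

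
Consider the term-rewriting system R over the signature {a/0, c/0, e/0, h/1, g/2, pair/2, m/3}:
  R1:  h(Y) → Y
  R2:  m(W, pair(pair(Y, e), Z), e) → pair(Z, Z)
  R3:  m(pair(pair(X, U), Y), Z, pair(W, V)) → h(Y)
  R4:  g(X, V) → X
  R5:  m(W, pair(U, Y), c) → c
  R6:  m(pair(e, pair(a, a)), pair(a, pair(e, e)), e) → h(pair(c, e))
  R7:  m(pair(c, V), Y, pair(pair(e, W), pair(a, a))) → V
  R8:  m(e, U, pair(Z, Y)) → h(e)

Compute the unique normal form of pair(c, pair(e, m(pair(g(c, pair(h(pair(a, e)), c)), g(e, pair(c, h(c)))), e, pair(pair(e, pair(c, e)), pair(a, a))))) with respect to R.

1. pair(c, pair(e, m(pair(g(c, pair(h(pair(a, e)), c)), g(e, pair(c, h(c)))), e, pair(pair(e, pair(c, e)), pair(a, a)))))  →  pair(c, pair(e, m(pair(c, g(e, pair(c, h(c)))), e, pair(pair(e, pair(c, e)), pair(a, a)))))   [R4 at 2.2.1.1]
2. pair(c, pair(e, m(pair(c, g(e, pair(c, h(c)))), e, pair(pair(e, pair(c, e)), pair(a, a)))))  →  pair(c, pair(e, g(e, pair(c, h(c)))))   [R7 at 2.2]
3. pair(c, pair(e, g(e, pair(c, h(c)))))  →  pair(c, pair(e, e))   [R4 at 2.2]

pair(c, pair(e, e))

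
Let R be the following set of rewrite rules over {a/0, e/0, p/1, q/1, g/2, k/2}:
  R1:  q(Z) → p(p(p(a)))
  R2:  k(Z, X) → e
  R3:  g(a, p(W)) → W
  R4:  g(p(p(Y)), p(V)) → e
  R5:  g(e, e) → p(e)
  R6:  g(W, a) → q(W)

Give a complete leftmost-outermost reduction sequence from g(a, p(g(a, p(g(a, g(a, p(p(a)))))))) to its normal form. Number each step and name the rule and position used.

a

1. g(a, p(g(a, p(g(a, g(a, p(p(a))))))))  →  g(a, p(g(a, g(a, p(p(a))))))   [R3 at ε]
2. g(a, p(g(a, g(a, p(p(a))))))  →  g(a, g(a, p(p(a))))   [R3 at ε]
3. g(a, g(a, p(p(a))))  →  g(a, p(a))   [R3 at 2]
4. g(a, p(a))  →  a   [R3 at ε]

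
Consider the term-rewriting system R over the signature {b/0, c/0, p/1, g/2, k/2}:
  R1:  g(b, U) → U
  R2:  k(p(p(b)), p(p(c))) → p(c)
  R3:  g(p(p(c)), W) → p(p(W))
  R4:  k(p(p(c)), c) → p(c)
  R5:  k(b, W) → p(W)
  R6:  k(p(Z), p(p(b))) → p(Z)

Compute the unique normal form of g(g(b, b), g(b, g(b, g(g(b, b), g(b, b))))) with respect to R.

b

1. g(g(b, b), g(b, g(b, g(g(b, b), g(b, b)))))  →  g(b, g(b, g(b, g(g(b, b), g(b, b)))))   [R1 at 1]
2. g(b, g(b, g(b, g(g(b, b), g(b, b)))))  →  g(b, g(b, g(g(b, b), g(b, b))))   [R1 at ε]
3. g(b, g(b, g(g(b, b), g(b, b))))  →  g(b, g(g(b, b), g(b, b)))   [R1 at ε]
4. g(b, g(g(b, b), g(b, b)))  →  g(g(b, b), g(b, b))   [R1 at ε]
5. g(g(b, b), g(b, b))  →  g(b, g(b, b))   [R1 at 1]
6. g(b, g(b, b))  →  g(b, b)   [R1 at ε]
7. g(b, b)  →  b   [R1 at ε]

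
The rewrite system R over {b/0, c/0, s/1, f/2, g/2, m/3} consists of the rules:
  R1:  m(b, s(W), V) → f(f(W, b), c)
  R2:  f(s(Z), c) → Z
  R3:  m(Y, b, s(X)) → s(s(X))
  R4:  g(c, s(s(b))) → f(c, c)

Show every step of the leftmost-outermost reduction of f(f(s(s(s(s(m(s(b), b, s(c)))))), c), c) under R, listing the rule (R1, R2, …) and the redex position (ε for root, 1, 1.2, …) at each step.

s(s(s(s(c))))

1. f(f(s(s(s(s(m(s(b), b, s(c)))))), c), c)  →  f(s(s(s(m(s(b), b, s(c))))), c)   [R2 at 1]
2. f(s(s(s(m(s(b), b, s(c))))), c)  →  s(s(m(s(b), b, s(c))))   [R2 at ε]
3. s(s(m(s(b), b, s(c))))  →  s(s(s(s(c))))   [R3 at 1.1]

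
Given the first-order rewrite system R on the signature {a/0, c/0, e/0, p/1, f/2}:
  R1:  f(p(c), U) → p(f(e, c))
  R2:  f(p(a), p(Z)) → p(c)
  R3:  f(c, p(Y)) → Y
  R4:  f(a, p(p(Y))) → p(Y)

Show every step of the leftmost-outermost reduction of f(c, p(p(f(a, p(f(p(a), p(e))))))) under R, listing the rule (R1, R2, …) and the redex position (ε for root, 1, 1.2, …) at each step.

1. f(c, p(p(f(a, p(f(p(a), p(e)))))))  →  p(f(a, p(f(p(a), p(e)))))   [R3 at ε]
2. p(f(a, p(f(p(a), p(e)))))  →  p(f(a, p(p(c))))   [R2 at 1.2.1]
3. p(f(a, p(p(c))))  →  p(p(c))   [R4 at 1]

p(p(c))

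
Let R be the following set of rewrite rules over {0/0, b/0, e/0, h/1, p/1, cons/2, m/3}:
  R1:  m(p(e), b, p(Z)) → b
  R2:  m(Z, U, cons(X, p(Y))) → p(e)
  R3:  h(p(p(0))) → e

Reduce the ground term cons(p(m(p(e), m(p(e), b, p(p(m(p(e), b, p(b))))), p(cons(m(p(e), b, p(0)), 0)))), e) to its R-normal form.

1. cons(p(m(p(e), m(p(e), b, p(p(m(p(e), b, p(b))))), p(cons(m(p(e), b, p(0)), 0)))), e)  →  cons(p(m(p(e), b, p(cons(m(p(e), b, p(0)), 0)))), e)   [R1 at 1.1.2]
2. cons(p(m(p(e), b, p(cons(m(p(e), b, p(0)), 0)))), e)  →  cons(p(b), e)   [R1 at 1.1]

cons(p(b), e)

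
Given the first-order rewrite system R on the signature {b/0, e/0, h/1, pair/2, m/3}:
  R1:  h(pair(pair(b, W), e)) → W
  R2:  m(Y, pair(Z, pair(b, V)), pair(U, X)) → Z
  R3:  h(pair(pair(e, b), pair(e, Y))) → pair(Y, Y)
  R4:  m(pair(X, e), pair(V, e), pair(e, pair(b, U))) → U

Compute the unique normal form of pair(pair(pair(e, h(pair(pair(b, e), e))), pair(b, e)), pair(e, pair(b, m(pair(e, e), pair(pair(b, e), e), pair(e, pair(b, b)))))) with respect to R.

pair(pair(pair(e, e), pair(b, e)), pair(e, pair(b, b)))

1. pair(pair(pair(e, h(pair(pair(b, e), e))), pair(b, e)), pair(e, pair(b, m(pair(e, e), pair(pair(b, e), e), pair(e, pair(b, b))))))  →  pair(pair(pair(e, e), pair(b, e)), pair(e, pair(b, m(pair(e, e), pair(pair(b, e), e), pair(e, pair(b, b))))))   [R1 at 1.1.2]
2. pair(pair(pair(e, e), pair(b, e)), pair(e, pair(b, m(pair(e, e), pair(pair(b, e), e), pair(e, pair(b, b))))))  →  pair(pair(pair(e, e), pair(b, e)), pair(e, pair(b, b)))   [R4 at 2.2.2]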